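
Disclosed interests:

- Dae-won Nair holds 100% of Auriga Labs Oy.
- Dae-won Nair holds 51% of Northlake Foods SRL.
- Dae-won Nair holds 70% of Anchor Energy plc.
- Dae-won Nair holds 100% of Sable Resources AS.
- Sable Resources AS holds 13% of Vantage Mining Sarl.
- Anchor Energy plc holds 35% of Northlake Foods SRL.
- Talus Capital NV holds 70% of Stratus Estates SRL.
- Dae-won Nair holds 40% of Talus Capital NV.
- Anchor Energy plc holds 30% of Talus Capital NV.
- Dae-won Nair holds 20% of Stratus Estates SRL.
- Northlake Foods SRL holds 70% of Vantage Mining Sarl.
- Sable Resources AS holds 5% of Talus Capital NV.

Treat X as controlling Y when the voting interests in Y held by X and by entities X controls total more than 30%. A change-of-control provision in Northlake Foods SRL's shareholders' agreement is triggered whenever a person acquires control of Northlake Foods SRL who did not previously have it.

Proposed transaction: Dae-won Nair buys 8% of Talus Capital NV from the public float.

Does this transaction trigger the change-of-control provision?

No

The purchase changes only Dae-won's holdings, so Dae-won is the only person who could newly come to control Northlake.
Dae-won holds 70% of Anchor, so Dae-won controls Anchor.
Dae-won and Anchor together hold 51% + 35% = 86% of Northlake, so Dae-won controls Northlake.
So Dae-won already controls Northlake before the transaction.
After the purchase, Dae-won's direct stake in Talus rises to 40% + 8% = 48%.
Dae-won controlled Northlake already, so this is not a new person acquiring control; every other person's position is unchanged or reduced.
No new person acquires control, so the clause is not triggered.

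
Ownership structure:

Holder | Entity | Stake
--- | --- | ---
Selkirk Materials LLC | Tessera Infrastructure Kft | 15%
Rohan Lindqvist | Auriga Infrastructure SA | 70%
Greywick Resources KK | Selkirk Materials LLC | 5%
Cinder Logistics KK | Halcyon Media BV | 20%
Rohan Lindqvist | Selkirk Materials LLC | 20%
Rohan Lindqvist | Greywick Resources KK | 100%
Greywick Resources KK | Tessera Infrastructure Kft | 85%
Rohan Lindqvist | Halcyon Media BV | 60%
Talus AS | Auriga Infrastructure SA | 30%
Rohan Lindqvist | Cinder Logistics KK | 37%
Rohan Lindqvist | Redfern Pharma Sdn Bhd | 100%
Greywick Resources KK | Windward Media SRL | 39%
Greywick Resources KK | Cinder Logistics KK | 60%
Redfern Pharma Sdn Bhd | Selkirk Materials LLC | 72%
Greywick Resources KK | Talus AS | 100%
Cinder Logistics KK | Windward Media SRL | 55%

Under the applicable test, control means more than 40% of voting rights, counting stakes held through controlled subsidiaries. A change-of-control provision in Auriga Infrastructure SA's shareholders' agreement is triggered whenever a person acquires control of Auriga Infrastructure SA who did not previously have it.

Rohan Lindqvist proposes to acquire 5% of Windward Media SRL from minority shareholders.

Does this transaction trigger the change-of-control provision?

No

The purchase changes only Rohan's holdings, so Rohan is the only person who could newly come to control Auriga.
Rohan holds 100% of Greywick, so Rohan controls Greywick.
Greywick holds 100% of Talus, so Rohan controls Talus.
Talus and Rohan together hold 30% + 70% = 100% of Auriga, so Rohan controls Auriga.
So Rohan already controls Auriga before the transaction.
After the purchase, Rohan holds 5% of Windward directly.
Rohan controlled Auriga already, so this is not a new person acquiring control; every other person's position is unchanged or reduced.
No new person acquires control, so the clause is not triggered.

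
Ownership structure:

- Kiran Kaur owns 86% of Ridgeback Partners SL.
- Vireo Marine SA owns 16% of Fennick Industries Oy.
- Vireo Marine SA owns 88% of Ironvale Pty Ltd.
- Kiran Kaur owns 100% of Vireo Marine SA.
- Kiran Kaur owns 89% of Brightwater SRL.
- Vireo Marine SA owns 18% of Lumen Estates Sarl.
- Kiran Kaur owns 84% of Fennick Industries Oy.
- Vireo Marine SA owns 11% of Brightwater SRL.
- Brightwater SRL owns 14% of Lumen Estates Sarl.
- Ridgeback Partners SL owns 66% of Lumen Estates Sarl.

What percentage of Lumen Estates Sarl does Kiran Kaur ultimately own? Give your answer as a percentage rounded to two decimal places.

88.76%

Kiran reaches Lumen along 4 paths.
Via Vireo: 100% × 18% = 18%.
Via Ridgeback: 86% × 66% = 56.76%.
Via Brightwater: 89% × 14% = 12.46%.
Via Vireo → Brightwater: 100% × 11% × 14% = 1.54%.
Total: 18% + 56.76% + 12.46% + 1.54% = 88.76%.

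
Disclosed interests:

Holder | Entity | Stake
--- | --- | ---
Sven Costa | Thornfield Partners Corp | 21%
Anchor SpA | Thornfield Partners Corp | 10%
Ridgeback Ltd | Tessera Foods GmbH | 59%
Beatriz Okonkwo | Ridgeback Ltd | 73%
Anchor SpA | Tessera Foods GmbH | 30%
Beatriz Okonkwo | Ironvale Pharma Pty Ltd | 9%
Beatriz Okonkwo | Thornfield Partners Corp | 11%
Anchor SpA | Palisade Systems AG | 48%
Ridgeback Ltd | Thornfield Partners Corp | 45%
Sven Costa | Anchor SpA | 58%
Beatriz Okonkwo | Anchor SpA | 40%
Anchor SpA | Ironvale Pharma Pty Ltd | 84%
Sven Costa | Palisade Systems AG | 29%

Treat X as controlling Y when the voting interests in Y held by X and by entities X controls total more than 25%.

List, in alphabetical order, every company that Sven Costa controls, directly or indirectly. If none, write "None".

Anchor SpA, Ironvale Pharma Pty Ltd, Palisade Systems AG, Tessera Foods GmbH, Thornfield Partners Corp

Sven holds 58% of Anchor, so Sven controls Anchor.
Sven and Anchor together hold 21% + 10% = 31% of Thornfield, so Sven controls Thornfield.
Anchor and Sven together hold 48% + 29% = 77% of Palisade, so Sven controls Palisade.
Anchor holds 84% of Ironvale, so Sven controls Ironvale.
Anchor holds 30% of Tessera, so Sven controls Tessera.
No other company's threshold is met.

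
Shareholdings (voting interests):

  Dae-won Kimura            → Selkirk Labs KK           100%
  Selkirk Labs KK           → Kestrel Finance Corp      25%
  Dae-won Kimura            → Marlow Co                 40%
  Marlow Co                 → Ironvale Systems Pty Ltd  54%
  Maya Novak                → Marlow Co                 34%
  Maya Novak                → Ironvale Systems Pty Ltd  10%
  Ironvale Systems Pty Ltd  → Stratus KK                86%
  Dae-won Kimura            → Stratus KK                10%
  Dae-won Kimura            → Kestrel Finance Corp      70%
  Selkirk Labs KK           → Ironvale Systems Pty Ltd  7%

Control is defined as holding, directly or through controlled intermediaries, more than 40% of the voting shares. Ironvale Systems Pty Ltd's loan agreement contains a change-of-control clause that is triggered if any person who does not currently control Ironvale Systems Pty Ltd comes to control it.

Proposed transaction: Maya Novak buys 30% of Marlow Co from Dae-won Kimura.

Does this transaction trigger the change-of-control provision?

Yes

The purchase adds only to Maya's holdings (Dae-won's stake shrinks), so Maya is the only person who could newly come to control Ironvale.
Maya's largest direct stake is 34% in Marlow, which does not meet the threshold, so Maya controls no company.
In Ironvale, Maya's side holds only 10%, not > 40%.
So before the transaction, Maya does not control Ironvale.
After the purchase, Maya's direct stake in Marlow rises to 34% + 30% = 64%, and Dae-won's stake falls to 10%.
Maya holds 64% of Marlow, so Maya controls Marlow.
Marlow and Maya together hold 54% + 10% = 64% of Ironvale, so Maya controls Ironvale.
Maya did not control Ironvale before and does after, so the clause is triggered.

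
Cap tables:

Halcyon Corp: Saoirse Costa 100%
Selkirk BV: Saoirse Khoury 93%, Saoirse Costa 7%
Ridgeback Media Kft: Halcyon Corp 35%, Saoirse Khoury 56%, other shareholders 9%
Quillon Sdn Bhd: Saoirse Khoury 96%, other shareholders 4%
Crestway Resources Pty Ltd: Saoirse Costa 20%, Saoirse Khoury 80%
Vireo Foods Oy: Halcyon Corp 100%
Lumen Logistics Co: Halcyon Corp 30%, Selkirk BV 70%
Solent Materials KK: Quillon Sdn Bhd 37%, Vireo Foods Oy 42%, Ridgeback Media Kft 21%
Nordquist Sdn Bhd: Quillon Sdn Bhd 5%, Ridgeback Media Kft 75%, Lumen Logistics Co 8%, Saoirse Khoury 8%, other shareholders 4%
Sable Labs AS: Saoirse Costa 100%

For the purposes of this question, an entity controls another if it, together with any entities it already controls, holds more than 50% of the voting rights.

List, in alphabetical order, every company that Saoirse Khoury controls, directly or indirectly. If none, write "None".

Crestway Resources Pty Ltd, Lumen Logistics Co, Nordquist Sdn Bhd, Quillon Sdn Bhd, Ridgeback Media Kft, Selkirk BV, Solent Materials KK

Saoirse Khoury holds 93% of Selkirk, so Saoirse Khoury controls Selkirk.
Saoirse Khoury holds 56% of Ridgeback, so Saoirse Khoury controls Ridgeback.
Saoirse Khoury holds 96% of Quillon, so Saoirse Khoury controls Quillon.
Saoirse Khoury holds 80% of Crestway, so Saoirse Khoury controls Crestway.
Selkirk holds 70% of Lumen, so Saoirse Khoury controls Lumen.
Quillon and Ridgeback together hold 37% + 21% = 58% of Solent, so Saoirse Khoury controls Solent.
Quillon and Ridgeback and Lumen and Saoirse Khoury together hold 5% + 75% + 8% + 8% = 96% of Nordquist, so Saoirse Khoury controls Nordquist.
No other company's threshold is met.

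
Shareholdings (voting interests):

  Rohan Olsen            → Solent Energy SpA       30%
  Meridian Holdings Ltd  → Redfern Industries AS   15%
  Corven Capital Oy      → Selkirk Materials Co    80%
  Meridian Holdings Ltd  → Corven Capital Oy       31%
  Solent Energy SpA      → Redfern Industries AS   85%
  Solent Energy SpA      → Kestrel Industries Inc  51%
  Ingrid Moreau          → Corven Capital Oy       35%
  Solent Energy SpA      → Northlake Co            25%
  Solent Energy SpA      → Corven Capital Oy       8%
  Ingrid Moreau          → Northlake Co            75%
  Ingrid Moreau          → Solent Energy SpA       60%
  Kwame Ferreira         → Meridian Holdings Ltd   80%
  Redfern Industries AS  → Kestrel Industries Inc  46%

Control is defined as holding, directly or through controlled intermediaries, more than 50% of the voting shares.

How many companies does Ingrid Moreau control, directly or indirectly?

4

Ingrid holds 60% of Solent, so Ingrid controls Solent.
Solent holds 85% of Redfern, so Ingrid controls Redfern.
Solent and Ingrid together hold 25% + 75% = 100% of Northlake, so Ingrid controls Northlake.
Redfern and Solent together hold 46% + 51% = 97% of Kestrel, so Ingrid controls Kestrel.
No other company's threshold is met.
Ingrid controls 4 companies.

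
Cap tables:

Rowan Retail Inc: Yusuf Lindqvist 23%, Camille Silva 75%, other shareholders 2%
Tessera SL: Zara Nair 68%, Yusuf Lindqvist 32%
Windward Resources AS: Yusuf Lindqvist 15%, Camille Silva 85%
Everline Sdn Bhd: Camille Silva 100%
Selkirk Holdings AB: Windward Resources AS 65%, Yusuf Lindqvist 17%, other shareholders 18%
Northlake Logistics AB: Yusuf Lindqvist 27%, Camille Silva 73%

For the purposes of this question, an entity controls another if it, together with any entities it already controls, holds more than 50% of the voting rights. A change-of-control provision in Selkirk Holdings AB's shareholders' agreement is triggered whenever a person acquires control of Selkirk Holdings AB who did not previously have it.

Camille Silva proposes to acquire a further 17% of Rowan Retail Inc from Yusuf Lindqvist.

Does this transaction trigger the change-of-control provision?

The purchase adds only to Camille's holdings (Yusuf's stake shrinks), so Camille is the only person who could newly come to control Selkirk.
Camille holds 85% of Windward, so Camille controls Windward.
Windward holds 65% of Selkirk, so Camille controls Selkirk.
So Camille already controls Selkirk before the transaction.
After the purchase, Camille's direct stake in Rowan rises to 75% + 17% = 92%, and Yusuf's stake falls to 6%.
Camille controlled Selkirk already, so this is not a new person acquiring control; every other person's position is unchanged or reduced.
No new person acquires control, so the clause is not triggered.

No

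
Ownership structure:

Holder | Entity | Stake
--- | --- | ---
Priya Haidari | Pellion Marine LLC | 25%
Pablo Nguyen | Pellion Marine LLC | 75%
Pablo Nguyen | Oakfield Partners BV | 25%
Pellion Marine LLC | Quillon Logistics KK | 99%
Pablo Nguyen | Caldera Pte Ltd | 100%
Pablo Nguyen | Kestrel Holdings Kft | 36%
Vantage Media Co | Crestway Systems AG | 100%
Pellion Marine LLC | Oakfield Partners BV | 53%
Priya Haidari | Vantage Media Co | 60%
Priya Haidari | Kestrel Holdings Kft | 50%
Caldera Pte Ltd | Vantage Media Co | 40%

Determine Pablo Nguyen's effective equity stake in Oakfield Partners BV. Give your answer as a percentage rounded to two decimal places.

64.75%

Pablo reaches Oakfield along 2 paths.
Via Pellion: 75% × 53% = 39.75%.
Direct stake: 25% = 25%.
Total: 39.75% + 25% = 64.75%.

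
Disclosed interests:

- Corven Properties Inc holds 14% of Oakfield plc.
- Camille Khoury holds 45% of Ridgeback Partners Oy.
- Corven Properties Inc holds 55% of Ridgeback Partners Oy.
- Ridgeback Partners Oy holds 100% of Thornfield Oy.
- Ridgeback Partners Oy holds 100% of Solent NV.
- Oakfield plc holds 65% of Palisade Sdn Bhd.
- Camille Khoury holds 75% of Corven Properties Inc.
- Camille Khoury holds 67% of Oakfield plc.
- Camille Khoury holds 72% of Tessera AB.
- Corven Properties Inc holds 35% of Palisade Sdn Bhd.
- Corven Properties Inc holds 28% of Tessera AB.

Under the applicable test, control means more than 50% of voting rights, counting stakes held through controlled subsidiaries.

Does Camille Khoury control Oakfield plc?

Camille holds 75% of Corven, so Camille controls Corven.
Camille and Corven together hold 67% + 14% = 81% of Oakfield, so Camille controls Oakfield.

Yes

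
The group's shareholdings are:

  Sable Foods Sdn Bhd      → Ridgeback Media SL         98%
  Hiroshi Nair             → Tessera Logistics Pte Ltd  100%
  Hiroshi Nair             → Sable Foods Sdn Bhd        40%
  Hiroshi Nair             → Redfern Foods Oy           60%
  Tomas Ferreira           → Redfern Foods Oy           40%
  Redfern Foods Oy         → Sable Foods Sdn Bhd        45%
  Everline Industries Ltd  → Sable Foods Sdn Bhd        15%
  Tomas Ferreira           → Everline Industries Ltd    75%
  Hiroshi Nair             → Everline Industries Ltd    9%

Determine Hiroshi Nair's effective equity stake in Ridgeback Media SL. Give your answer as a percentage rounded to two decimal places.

Hiroshi reaches Ridgeback along 3 paths.
Via Everline → Sable: 9% × 15% × 98% = 1.323%.
Via Redfern → Sable: 60% × 45% × 98% = 26.46%.
Via Sable: 40% × 98% = 39.2%.
Total: 1.323% + 26.46% + 39.2% = 66.983%.
Rounded: 66.98%.

66.98%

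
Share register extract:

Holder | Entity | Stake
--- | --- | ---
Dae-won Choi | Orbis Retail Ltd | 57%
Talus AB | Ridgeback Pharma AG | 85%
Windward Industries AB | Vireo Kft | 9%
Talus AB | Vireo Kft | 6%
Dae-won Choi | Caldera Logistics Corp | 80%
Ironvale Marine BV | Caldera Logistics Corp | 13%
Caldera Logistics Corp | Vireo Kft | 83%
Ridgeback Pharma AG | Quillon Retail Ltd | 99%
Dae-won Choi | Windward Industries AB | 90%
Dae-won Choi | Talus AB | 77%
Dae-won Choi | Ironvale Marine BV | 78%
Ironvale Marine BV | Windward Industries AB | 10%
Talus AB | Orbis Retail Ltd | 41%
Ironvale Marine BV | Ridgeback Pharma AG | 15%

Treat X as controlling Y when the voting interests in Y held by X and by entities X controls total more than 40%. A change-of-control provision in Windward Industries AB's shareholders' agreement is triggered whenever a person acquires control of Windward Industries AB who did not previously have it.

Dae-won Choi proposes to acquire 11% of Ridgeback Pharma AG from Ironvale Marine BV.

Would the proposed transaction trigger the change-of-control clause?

No

The purchase adds only to Dae-won's holdings (Ironvale's stake shrinks), so Dae-won is the only person who could newly come to control Windward.
Dae-won holds 78% of Ironvale, so Dae-won controls Ironvale.
Ironvale and Dae-won together hold 10% + 90% = 100% of Windward, so Dae-won controls Windward.
So Dae-won already controls Windward before the transaction.
After the purchase, Dae-won holds 11% of Ridgeback directly, and Ironvale's stake falls to 4%.
Dae-won controlled Windward already, so this is not a new person acquiring control; every other person's position is unchanged or reduced.
No new person acquires control, so the clause is not triggered.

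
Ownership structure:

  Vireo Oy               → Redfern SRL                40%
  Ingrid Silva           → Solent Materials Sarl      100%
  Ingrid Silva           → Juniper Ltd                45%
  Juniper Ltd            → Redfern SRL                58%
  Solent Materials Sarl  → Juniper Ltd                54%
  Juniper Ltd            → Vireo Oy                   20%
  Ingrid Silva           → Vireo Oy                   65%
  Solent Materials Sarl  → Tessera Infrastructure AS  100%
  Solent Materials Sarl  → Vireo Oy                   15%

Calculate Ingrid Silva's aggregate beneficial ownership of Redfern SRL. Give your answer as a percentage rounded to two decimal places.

Ingrid reaches Redfern along 6 paths.
Via Vireo: 65% × 40% = 26%.
Via Solent → Vireo: 100% × 15% × 40% = 6%.
Via Solent → Juniper → Vireo: 100% × 54% × 20% × 40% = 4.32%.
Via Juniper → Vireo: 45% × 20% × 40% = 3.6%.
Via Solent → Juniper: 100% × 54% × 58% = 31.32%.
Via Juniper: 45% × 58% = 26.1%.
Total: 26% + 6% + 4.32% + 3.6% + 31.32% + 26.1% = 97.34%.

97.34%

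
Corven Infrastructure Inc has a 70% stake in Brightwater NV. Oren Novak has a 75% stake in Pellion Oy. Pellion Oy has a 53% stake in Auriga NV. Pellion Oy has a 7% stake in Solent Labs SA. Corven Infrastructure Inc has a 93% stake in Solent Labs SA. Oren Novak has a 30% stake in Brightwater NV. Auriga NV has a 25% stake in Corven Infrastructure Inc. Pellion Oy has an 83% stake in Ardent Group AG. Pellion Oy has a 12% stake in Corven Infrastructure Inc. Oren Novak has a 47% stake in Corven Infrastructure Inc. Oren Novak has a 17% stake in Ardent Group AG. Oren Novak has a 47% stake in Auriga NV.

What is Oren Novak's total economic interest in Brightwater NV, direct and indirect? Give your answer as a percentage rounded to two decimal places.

84.38%

Oren reaches Brightwater along 5 paths.
Direct stake: 30% = 30%.
Via Auriga → Corven: 47% × 25% × 70% = 8.225%.
Via Pellion → Auriga → Corven: 75% × 53% × 25% × 70% = 6.95625%.
Via Corven: 47% × 70% = 32.9%.
Via Pellion → Corven: 75% × 12% × 70% = 6.3%.
Total: 30% + 8.225% + 6.95625% + 32.9% + 6.3% = 84.38125%.
Rounded: 84.38%.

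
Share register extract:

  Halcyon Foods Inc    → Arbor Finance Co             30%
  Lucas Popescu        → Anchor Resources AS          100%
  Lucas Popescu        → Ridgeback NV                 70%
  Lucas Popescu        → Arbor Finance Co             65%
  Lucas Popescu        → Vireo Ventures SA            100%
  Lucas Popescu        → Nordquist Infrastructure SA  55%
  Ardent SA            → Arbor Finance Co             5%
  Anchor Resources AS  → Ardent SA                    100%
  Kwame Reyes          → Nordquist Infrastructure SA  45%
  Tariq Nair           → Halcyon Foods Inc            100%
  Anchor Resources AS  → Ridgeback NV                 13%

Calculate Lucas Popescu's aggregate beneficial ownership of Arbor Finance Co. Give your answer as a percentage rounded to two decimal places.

Lucas reaches Arbor along 2 paths.
Via Anchor → Ardent: 100% × 100% × 5% = 5%.
Direct stake: 65% = 65%.
Total: 5% + 65% = 70%.
Rounded: 70.00%.

70.00%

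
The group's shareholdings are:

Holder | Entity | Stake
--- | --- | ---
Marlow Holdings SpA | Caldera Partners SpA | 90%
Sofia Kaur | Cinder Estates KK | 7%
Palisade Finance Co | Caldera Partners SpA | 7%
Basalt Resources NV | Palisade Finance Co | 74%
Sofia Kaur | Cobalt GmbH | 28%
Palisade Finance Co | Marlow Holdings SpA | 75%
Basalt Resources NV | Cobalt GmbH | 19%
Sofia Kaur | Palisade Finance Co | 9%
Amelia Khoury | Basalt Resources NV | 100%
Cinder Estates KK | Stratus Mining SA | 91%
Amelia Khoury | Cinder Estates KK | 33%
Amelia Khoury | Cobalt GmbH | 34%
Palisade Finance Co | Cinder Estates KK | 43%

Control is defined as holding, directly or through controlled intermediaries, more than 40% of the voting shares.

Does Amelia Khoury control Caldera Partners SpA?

Amelia holds 100% of Basalt, so Amelia controls Basalt.
Basalt holds 74% of Palisade, so Amelia controls Palisade.
Palisade holds 75% of Marlow, so Amelia controls Marlow.
Marlow and Palisade together hold 90% + 7% = 97% of Caldera, so Amelia controls Caldera.

Yes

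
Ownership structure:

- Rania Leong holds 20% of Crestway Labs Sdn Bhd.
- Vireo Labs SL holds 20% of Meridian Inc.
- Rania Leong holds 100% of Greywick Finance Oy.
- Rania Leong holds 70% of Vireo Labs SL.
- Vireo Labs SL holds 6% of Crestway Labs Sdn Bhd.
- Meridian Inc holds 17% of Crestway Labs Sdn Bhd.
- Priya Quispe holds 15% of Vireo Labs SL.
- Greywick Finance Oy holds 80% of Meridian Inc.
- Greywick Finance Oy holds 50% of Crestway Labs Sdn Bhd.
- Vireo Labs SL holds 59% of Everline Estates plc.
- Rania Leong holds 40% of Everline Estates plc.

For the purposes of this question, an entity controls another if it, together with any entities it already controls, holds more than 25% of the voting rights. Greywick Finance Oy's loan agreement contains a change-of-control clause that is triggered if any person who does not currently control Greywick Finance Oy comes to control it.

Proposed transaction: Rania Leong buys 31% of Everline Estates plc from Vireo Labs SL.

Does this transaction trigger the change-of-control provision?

The purchase adds only to Rania's holdings (Vireo's stake shrinks), so Rania is the only person who could newly come to control Greywick.
Rania holds 100% of Greywick, so Rania controls Greywick.
So Rania already controls Greywick before the transaction.
After the purchase, Rania's direct stake in Everline rises to 40% + 31% = 71%, and Vireo's stake falls to 28%.
Rania controlled Greywick already, so this is not a new person acquiring control; every other person's position is unchanged or reduced.
No new person acquires control, so the clause is not triggered.

No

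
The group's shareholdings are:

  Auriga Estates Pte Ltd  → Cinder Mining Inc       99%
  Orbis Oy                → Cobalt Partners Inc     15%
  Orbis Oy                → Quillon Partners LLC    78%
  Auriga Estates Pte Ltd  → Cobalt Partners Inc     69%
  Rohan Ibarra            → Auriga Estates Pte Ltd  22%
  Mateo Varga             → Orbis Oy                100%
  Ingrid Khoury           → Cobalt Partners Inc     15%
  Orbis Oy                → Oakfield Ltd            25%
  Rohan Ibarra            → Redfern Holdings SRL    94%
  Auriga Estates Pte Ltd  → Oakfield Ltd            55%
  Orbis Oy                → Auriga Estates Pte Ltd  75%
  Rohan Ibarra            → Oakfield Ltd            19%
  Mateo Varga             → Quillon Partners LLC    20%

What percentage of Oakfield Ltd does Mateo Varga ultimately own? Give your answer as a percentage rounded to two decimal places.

Mateo reaches Oakfield along 2 paths.
Via Orbis → Auriga: 100% × 75% × 55% = 41.25%.
Via Orbis: 100% × 25% = 25%.
Total: 41.25% + 25% = 66.25%.

66.25%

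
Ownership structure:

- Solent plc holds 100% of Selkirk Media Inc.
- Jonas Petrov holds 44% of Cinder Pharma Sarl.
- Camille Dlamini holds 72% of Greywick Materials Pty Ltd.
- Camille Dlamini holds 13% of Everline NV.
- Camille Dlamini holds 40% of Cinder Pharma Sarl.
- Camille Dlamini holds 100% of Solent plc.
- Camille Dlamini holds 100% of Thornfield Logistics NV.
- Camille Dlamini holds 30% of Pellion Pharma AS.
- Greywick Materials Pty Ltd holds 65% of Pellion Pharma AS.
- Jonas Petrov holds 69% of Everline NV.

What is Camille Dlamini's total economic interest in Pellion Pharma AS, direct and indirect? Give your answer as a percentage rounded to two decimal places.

76.80%

Camille reaches Pellion along 2 paths.
Direct stake: 30% = 30%.
Via Greywick: 72% × 65% = 46.8%.
Total: 30% + 46.8% = 76.8%.
Rounded: 76.80%.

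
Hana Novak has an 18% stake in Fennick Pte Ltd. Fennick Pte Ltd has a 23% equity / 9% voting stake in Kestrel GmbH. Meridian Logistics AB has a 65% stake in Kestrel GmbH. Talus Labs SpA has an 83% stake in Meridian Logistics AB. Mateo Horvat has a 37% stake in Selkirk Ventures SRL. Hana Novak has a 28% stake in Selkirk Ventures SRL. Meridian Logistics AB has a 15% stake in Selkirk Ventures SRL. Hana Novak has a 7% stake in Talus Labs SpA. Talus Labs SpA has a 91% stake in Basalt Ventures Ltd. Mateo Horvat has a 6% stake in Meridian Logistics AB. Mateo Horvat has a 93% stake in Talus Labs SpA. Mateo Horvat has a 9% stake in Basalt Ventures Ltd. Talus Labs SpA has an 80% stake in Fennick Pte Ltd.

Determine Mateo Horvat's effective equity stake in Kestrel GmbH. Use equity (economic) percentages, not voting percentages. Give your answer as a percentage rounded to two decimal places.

Mateo reaches Kestrel along 3 paths.
Via Talus → Fennick: 93% × 80% × 23% = 17.112%.
Via Talus → Meridian: 93% × 83% × 65% = 50.1735%.
Via Meridian: 6% × 65% = 3.9%.
Total: 17.112% + 50.1735% + 3.9% = 71.1855%.
Rounded: 71.19%.

71.19%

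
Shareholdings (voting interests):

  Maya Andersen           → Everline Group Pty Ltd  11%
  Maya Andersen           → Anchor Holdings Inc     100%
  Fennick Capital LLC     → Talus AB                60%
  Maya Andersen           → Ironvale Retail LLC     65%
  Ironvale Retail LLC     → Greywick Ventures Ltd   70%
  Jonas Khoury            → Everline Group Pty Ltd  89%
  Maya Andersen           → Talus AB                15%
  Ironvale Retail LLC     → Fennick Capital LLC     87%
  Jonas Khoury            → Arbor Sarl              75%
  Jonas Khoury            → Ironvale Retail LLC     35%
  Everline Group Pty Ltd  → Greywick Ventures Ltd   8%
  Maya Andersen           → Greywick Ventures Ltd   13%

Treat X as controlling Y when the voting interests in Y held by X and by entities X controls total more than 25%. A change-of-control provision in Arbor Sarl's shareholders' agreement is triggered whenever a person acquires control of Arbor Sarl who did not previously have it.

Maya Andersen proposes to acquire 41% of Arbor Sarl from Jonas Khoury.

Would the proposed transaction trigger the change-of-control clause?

Yes

The purchase adds only to Maya's holdings (Jonas's stake shrinks), so Maya is the only person who could newly come to control Arbor.
Maya holds 65% of Ironvale, so Maya controls Ironvale.
Maya holds 100% of Anchor, so Maya controls Anchor.
Ironvale holds 87% of Fennick, so Maya controls Fennick.
Fennick and Maya together hold 60% + 15% = 75% of Talus, so Maya controls Talus.
Maya and Ironvale together hold 13% + 70% = 83% of Greywick, so Maya controls Greywick.
Neither Maya nor any entity Maya controls holds any voting interest in Arbor.
So before the transaction, Maya does not control Arbor.
After the purchase, Maya holds 41% of Arbor directly, and Jonas's stake falls to 34%.
Maya holds 41% of Arbor, so Maya controls Arbor.
Maya did not control Arbor before and does after, so the clause is triggered.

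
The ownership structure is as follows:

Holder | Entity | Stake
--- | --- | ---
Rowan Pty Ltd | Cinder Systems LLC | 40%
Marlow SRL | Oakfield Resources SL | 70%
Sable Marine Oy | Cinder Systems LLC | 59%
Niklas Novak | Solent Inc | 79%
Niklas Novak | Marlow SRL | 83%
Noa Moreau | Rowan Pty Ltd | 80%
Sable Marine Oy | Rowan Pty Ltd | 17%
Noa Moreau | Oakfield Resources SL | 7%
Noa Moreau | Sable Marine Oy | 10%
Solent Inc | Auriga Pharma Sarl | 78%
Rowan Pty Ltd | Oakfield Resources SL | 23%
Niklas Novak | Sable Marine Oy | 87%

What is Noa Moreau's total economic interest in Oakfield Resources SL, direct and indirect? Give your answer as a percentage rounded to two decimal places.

Noa reaches Oakfield along 3 paths.
Via Rowan: 80% × 23% = 18.4%.
Via Sable → Rowan: 10% × 17% × 23% = 0.391%.
Direct stake: 7% = 7%.
Total: 18.4% + 0.391% + 7% = 25.791%.
Rounded: 25.79%.

25.79%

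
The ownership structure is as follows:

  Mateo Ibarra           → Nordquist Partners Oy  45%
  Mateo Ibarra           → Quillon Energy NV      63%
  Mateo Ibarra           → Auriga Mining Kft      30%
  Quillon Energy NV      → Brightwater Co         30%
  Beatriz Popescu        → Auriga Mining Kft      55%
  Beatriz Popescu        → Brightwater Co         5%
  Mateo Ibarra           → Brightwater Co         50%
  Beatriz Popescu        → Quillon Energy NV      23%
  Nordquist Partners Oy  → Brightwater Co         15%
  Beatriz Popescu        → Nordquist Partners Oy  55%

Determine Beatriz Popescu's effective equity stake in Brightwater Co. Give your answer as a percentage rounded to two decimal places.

20.15%

Beatriz reaches Brightwater along 3 paths.
Via Quillon: 23% × 30% = 6.9%.
Via Nordquist: 55% × 15% = 8.25%.
Direct stake: 5% = 5%.
Total: 6.9% + 8.25% + 5% = 20.15%.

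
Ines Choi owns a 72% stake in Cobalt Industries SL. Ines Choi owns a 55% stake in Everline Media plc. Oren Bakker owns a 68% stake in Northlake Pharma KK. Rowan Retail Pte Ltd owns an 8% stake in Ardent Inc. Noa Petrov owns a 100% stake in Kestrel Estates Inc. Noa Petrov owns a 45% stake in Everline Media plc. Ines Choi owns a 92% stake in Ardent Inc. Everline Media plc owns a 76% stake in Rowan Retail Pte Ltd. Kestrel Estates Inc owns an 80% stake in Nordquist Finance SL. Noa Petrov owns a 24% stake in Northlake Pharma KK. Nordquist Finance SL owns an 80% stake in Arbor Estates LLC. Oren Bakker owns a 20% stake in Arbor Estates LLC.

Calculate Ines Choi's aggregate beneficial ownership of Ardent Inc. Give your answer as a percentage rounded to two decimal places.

Ines reaches Ardent along 2 paths.
Via Everline → Rowan: 55% × 76% × 8% = 3.344%.
Direct stake: 92% = 92%.
Total: 3.344% + 92% = 95.344%.
Rounded: 95.34%.

95.34%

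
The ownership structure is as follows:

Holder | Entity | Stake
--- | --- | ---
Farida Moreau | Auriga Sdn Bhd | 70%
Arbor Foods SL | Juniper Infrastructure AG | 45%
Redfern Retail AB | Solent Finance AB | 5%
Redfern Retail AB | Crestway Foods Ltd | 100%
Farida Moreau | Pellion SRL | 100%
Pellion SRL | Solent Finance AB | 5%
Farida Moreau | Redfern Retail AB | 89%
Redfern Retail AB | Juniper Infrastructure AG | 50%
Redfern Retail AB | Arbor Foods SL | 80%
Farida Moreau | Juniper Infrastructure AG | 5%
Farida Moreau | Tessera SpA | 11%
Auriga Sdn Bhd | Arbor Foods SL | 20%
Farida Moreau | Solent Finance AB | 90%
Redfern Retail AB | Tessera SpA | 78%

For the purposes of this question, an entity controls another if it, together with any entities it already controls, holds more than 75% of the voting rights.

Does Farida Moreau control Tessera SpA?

Farida holds 89% of Redfern, so Farida controls Redfern.
Redfern and Farida together hold 78% + 11% = 89% of Tessera, so Farida controls Tessera.

Yes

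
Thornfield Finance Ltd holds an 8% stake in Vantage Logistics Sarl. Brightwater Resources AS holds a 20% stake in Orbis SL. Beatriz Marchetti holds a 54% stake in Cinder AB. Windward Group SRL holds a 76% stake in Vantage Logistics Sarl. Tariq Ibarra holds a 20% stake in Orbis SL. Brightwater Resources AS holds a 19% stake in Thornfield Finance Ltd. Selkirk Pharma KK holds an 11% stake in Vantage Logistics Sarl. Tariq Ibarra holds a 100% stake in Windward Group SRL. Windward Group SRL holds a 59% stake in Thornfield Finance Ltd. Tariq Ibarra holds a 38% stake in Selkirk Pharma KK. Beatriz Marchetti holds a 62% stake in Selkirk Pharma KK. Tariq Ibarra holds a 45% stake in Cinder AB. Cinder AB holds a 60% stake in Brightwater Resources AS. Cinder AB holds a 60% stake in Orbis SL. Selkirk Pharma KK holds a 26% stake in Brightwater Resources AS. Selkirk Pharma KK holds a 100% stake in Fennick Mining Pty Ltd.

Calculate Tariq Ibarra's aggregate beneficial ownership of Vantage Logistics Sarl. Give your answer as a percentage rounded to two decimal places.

Tariq reaches Vantage along 5 paths.
Via Windward: 100% × 76% = 76%.
Via Windward → Thornfield: 100% × 59% × 8% = 4.72%.
Via Cinder → Brightwater → Thornfield: 45% × 60% × 19% × 8% = 0.4104%.
Via Selkirk → Brightwater → Thornfield: 38% × 26% × 19% × 8% = 0.150176%.
Via Selkirk: 38% × 11% = 4.18%.
Total: 76% + 4.72% + 0.4104% + 0.150176% + 4.18% = 85.460576%.
Rounded: 85.46%.

85.46%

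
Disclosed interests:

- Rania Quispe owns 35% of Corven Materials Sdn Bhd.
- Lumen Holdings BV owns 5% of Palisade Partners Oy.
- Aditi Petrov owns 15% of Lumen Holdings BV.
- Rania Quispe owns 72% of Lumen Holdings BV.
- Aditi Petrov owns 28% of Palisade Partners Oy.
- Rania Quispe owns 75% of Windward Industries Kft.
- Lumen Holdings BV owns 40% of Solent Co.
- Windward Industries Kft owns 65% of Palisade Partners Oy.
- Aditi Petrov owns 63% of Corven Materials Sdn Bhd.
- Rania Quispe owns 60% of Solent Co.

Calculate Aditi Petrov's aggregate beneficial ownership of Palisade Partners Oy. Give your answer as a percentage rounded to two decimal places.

Aditi reaches Palisade along 2 paths.
Direct stake: 28% = 28%.
Via Lumen: 15% × 5% = 0.75%.
Total: 28% + 0.75% = 28.75%.

28.75%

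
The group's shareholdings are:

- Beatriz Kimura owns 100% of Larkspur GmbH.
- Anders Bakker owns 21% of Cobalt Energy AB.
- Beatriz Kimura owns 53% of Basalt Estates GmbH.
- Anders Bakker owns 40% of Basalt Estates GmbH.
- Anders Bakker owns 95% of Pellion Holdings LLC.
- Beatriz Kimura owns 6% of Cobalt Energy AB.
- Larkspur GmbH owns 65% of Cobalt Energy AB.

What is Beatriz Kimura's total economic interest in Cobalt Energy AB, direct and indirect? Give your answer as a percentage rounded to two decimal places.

Beatriz reaches Cobalt along 2 paths.
Direct stake: 6% = 6%.
Via Larkspur: 100% × 65% = 65%.
Total: 6% + 65% = 71%.
Rounded: 71.00%.

71.00%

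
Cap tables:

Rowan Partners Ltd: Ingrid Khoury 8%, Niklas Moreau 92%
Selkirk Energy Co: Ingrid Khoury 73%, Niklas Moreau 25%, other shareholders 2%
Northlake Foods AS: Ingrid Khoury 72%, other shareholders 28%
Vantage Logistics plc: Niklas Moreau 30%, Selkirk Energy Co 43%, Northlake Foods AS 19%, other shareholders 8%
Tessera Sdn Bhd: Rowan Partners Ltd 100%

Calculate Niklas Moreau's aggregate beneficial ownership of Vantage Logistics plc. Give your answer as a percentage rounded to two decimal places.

Niklas reaches Vantage along 2 paths.
Direct stake: 30% = 30%.
Via Selkirk: 25% × 43% = 10.75%.
Total: 30% + 10.75% = 40.75%.

40.75%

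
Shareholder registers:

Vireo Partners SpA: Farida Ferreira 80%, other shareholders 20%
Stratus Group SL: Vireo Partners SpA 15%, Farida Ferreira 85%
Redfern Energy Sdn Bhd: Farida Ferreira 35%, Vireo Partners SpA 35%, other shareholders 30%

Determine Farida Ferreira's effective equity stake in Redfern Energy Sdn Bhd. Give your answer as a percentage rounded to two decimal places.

Farida reaches Redfern along 2 paths.
Direct stake: 35% = 35%.
Via Vireo: 80% × 35% = 28%.
Total: 35% + 28% = 63%.
Rounded: 63.00%.

63.00%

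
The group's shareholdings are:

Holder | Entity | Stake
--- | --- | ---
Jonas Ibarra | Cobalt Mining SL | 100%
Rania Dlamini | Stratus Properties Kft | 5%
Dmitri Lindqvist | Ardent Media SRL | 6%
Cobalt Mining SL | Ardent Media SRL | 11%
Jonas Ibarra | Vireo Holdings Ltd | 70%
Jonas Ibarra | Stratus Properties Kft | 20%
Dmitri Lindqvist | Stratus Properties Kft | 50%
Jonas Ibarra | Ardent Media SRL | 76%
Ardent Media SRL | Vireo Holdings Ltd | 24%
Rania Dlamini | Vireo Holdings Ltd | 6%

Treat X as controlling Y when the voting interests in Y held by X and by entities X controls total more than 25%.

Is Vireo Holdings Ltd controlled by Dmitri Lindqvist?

No

Dmitri holds 50% of Stratus, so Dmitri controls Stratus.
Neither Dmitri nor any entity Dmitri controls holds any voting interest in Vireo.
So Dmitri does not control Vireo.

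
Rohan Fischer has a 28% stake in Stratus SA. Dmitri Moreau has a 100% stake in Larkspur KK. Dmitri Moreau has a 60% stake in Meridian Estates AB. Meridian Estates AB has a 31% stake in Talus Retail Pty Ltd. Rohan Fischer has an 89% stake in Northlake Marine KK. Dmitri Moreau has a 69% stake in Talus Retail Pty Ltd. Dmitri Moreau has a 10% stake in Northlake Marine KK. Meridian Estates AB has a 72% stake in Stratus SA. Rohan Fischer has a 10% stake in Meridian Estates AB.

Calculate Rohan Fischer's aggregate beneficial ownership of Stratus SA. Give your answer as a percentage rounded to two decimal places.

Rohan reaches Stratus along 2 paths.
Direct stake: 28% = 28%.
Via Meridian: 10% × 72% = 7.2%.
Total: 28% + 7.2% = 35.2%.
Rounded: 35.20%.

35.20%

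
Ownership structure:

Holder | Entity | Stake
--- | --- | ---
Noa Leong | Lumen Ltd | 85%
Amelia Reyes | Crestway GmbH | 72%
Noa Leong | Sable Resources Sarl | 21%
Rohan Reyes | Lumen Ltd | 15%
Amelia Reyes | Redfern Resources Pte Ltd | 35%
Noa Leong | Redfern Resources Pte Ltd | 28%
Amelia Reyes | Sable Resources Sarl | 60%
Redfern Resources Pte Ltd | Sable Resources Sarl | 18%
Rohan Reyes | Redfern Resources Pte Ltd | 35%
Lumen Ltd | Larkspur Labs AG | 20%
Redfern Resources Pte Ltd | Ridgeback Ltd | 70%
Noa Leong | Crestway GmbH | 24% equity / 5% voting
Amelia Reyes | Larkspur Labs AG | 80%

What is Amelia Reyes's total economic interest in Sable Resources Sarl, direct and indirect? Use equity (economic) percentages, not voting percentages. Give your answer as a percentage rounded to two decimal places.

Amelia reaches Sable along 2 paths.
Via Redfern: 35% × 18% = 6.3%.
Direct stake: 60% = 60%.
Total: 6.3% + 60% = 66.3%.
Rounded: 66.30%.

66.30%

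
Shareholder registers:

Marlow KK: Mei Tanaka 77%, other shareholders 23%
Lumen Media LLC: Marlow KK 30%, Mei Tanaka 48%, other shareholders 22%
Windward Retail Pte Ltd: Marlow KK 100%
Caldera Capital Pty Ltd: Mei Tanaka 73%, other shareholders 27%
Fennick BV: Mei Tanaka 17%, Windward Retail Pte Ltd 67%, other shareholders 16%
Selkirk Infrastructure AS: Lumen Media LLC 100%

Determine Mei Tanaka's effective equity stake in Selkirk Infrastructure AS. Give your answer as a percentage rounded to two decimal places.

Mei reaches Selkirk along 2 paths.
Via Marlow → Lumen: 77% × 30% × 100% = 23.1%.
Via Lumen: 48% × 100% = 48%.
Total: 23.1% + 48% = 71.1%.
Rounded: 71.10%.

71.10%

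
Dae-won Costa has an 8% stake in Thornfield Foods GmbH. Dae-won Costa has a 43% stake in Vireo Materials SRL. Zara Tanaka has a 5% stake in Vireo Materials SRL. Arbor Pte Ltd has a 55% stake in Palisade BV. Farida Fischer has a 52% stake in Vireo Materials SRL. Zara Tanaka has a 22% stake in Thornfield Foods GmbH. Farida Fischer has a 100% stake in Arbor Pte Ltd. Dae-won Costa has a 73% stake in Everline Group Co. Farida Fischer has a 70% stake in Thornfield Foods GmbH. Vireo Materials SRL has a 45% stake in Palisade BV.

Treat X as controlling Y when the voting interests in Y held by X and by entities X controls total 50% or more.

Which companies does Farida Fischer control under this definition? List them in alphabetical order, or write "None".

Farida holds 52% of Vireo, so Farida controls Vireo.
Farida holds 100% of Arbor, so Farida controls Arbor.
Arbor and Vireo together hold 55% + 45% = 100% of Palisade, so Farida controls Palisade.
Farida holds 70% of Thornfield, so Farida controls Thornfield.
No other company's threshold is met.

Arbor Pte Ltd, Palisade BV, Thornfield Foods GmbH, Vireo Materials SRL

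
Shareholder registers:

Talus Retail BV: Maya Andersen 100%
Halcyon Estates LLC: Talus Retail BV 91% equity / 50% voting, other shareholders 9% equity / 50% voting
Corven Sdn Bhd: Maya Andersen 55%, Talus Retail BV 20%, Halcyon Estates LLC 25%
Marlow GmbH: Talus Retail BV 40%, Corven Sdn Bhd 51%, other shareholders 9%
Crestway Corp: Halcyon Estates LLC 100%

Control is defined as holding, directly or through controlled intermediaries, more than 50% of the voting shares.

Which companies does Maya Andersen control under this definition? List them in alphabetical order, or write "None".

Corven Sdn Bhd, Marlow GmbH, Talus Retail BV

Maya holds 100% of Talus, so Maya controls Talus.
Maya and Talus together hold 55% + 20% = 75% of Corven, so Maya controls Corven.
Talus and Corven together hold 40% + 51% = 91% of Marlow, so Maya controls Marlow.
No other company's threshold is met.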